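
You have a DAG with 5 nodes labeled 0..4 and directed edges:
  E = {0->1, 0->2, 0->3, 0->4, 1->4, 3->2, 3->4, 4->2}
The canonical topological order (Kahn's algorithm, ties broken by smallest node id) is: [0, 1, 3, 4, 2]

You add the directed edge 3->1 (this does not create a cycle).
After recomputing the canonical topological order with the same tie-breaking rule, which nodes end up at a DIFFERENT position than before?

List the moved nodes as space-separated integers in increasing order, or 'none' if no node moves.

Answer: 1 3

Derivation:
Old toposort: [0, 1, 3, 4, 2]
Added edge 3->1
Recompute Kahn (smallest-id tiebreak):
  initial in-degrees: [0, 2, 3, 1, 3]
  ready (indeg=0): [0]
  pop 0: indeg[1]->1; indeg[2]->2; indeg[3]->0; indeg[4]->2 | ready=[3] | order so far=[0]
  pop 3: indeg[1]->0; indeg[2]->1; indeg[4]->1 | ready=[1] | order so far=[0, 3]
  pop 1: indeg[4]->0 | ready=[4] | order so far=[0, 3, 1]
  pop 4: indeg[2]->0 | ready=[2] | order so far=[0, 3, 1, 4]
  pop 2: no out-edges | ready=[] | order so far=[0, 3, 1, 4, 2]
New canonical toposort: [0, 3, 1, 4, 2]
Compare positions:
  Node 0: index 0 -> 0 (same)
  Node 1: index 1 -> 2 (moved)
  Node 2: index 4 -> 4 (same)
  Node 3: index 2 -> 1 (moved)
  Node 4: index 3 -> 3 (same)
Nodes that changed position: 1 3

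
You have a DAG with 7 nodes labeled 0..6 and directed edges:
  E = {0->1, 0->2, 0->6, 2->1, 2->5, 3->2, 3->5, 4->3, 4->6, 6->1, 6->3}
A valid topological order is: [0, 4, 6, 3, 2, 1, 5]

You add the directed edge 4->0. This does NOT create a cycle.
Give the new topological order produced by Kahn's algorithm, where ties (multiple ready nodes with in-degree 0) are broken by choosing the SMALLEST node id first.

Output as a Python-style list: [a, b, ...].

Answer: [4, 0, 6, 3, 2, 1, 5]

Derivation:
Old toposort: [0, 4, 6, 3, 2, 1, 5]
Added edge: 4->0
Position of 4 (1) > position of 0 (0). Must reorder: 4 must now come before 0.
Run Kahn's algorithm (break ties by smallest node id):
  initial in-degrees: [1, 3, 2, 2, 0, 2, 2]
  ready (indeg=0): [4]
  pop 4: indeg[0]->0; indeg[3]->1; indeg[6]->1 | ready=[0] | order so far=[4]
  pop 0: indeg[1]->2; indeg[2]->1; indeg[6]->0 | ready=[6] | order so far=[4, 0]
  pop 6: indeg[1]->1; indeg[3]->0 | ready=[3] | order so far=[4, 0, 6]
  pop 3: indeg[2]->0; indeg[5]->1 | ready=[2] | order so far=[4, 0, 6, 3]
  pop 2: indeg[1]->0; indeg[5]->0 | ready=[1, 5] | order so far=[4, 0, 6, 3, 2]
  pop 1: no out-edges | ready=[5] | order so far=[4, 0, 6, 3, 2, 1]
  pop 5: no out-edges | ready=[] | order so far=[4, 0, 6, 3, 2, 1, 5]
  Result: [4, 0, 6, 3, 2, 1, 5]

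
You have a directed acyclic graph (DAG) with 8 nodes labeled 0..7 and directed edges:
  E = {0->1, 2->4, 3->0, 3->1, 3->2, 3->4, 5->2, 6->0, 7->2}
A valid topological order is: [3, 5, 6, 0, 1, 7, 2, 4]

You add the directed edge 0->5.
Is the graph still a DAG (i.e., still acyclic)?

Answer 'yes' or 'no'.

Given toposort: [3, 5, 6, 0, 1, 7, 2, 4]
Position of 0: index 3; position of 5: index 1
New edge 0->5: backward (u after v in old order)
Backward edge: old toposort is now invalid. Check if this creates a cycle.
Does 5 already reach 0? Reachable from 5: [2, 4, 5]. NO -> still a DAG (reorder needed).
Still a DAG? yes

Answer: yes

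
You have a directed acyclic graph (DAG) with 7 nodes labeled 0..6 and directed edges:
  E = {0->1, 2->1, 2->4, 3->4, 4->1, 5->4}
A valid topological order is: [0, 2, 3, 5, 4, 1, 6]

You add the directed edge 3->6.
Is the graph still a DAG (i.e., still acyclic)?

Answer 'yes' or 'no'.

Answer: yes

Derivation:
Given toposort: [0, 2, 3, 5, 4, 1, 6]
Position of 3: index 2; position of 6: index 6
New edge 3->6: forward
Forward edge: respects the existing order. Still a DAG, same toposort still valid.
Still a DAG? yes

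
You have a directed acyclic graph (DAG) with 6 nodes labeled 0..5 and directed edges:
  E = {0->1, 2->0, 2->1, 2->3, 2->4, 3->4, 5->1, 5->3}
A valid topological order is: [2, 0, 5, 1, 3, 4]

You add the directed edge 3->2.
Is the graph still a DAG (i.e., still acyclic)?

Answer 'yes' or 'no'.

Answer: no

Derivation:
Given toposort: [2, 0, 5, 1, 3, 4]
Position of 3: index 4; position of 2: index 0
New edge 3->2: backward (u after v in old order)
Backward edge: old toposort is now invalid. Check if this creates a cycle.
Does 2 already reach 3? Reachable from 2: [0, 1, 2, 3, 4]. YES -> cycle!
Still a DAG? no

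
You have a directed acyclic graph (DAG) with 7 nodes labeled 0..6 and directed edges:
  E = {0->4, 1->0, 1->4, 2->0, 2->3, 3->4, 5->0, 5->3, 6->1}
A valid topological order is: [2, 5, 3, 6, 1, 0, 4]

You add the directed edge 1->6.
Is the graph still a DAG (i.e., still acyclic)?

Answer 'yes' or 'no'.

Given toposort: [2, 5, 3, 6, 1, 0, 4]
Position of 1: index 4; position of 6: index 3
New edge 1->6: backward (u after v in old order)
Backward edge: old toposort is now invalid. Check if this creates a cycle.
Does 6 already reach 1? Reachable from 6: [0, 1, 4, 6]. YES -> cycle!
Still a DAG? no

Answer: no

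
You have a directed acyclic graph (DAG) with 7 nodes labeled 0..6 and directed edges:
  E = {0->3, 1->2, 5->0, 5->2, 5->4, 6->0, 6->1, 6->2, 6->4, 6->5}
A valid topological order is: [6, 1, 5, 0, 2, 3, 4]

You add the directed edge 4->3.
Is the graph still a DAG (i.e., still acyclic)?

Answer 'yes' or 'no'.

Answer: yes

Derivation:
Given toposort: [6, 1, 5, 0, 2, 3, 4]
Position of 4: index 6; position of 3: index 5
New edge 4->3: backward (u after v in old order)
Backward edge: old toposort is now invalid. Check if this creates a cycle.
Does 3 already reach 4? Reachable from 3: [3]. NO -> still a DAG (reorder needed).
Still a DAG? yes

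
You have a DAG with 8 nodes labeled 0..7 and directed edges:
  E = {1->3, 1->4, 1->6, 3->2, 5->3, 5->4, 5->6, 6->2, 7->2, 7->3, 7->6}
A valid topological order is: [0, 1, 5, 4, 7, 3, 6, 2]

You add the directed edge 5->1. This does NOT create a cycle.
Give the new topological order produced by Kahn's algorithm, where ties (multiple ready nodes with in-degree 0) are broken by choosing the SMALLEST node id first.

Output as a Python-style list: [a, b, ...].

Old toposort: [0, 1, 5, 4, 7, 3, 6, 2]
Added edge: 5->1
Position of 5 (2) > position of 1 (1). Must reorder: 5 must now come before 1.
Run Kahn's algorithm (break ties by smallest node id):
  initial in-degrees: [0, 1, 3, 3, 2, 0, 3, 0]
  ready (indeg=0): [0, 5, 7]
  pop 0: no out-edges | ready=[5, 7] | order so far=[0]
  pop 5: indeg[1]->0; indeg[3]->2; indeg[4]->1; indeg[6]->2 | ready=[1, 7] | order so far=[0, 5]
  pop 1: indeg[3]->1; indeg[4]->0; indeg[6]->1 | ready=[4, 7] | order so far=[0, 5, 1]
  pop 4: no out-edges | ready=[7] | order so far=[0, 5, 1, 4]
  pop 7: indeg[2]->2; indeg[3]->0; indeg[6]->0 | ready=[3, 6] | order so far=[0, 5, 1, 4, 7]
  pop 3: indeg[2]->1 | ready=[6] | order so far=[0, 5, 1, 4, 7, 3]
  pop 6: indeg[2]->0 | ready=[2] | order so far=[0, 5, 1, 4, 7, 3, 6]
  pop 2: no out-edges | ready=[] | order so far=[0, 5, 1, 4, 7, 3, 6, 2]
  Result: [0, 5, 1, 4, 7, 3, 6, 2]

Answer: [0, 5, 1, 4, 7, 3, 6, 2]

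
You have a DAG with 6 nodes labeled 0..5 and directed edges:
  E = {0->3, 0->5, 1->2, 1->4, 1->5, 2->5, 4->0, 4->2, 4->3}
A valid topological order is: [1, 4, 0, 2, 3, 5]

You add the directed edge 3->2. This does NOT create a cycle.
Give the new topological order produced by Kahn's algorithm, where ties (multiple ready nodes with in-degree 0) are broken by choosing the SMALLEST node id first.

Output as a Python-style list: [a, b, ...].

Answer: [1, 4, 0, 3, 2, 5]

Derivation:
Old toposort: [1, 4, 0, 2, 3, 5]
Added edge: 3->2
Position of 3 (4) > position of 2 (3). Must reorder: 3 must now come before 2.
Run Kahn's algorithm (break ties by smallest node id):
  initial in-degrees: [1, 0, 3, 2, 1, 3]
  ready (indeg=0): [1]
  pop 1: indeg[2]->2; indeg[4]->0; indeg[5]->2 | ready=[4] | order so far=[1]
  pop 4: indeg[0]->0; indeg[2]->1; indeg[3]->1 | ready=[0] | order so far=[1, 4]
  pop 0: indeg[3]->0; indeg[5]->1 | ready=[3] | order so far=[1, 4, 0]
  pop 3: indeg[2]->0 | ready=[2] | order so far=[1, 4, 0, 3]
  pop 2: indeg[5]->0 | ready=[5] | order so far=[1, 4, 0, 3, 2]
  pop 5: no out-edges | ready=[] | order so far=[1, 4, 0, 3, 2, 5]
  Result: [1, 4, 0, 3, 2, 5]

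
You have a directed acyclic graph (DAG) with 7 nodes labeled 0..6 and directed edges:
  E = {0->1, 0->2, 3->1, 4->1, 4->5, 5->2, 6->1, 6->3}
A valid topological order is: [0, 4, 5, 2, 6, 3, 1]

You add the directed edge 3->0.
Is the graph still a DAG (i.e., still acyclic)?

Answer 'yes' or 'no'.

Given toposort: [0, 4, 5, 2, 6, 3, 1]
Position of 3: index 5; position of 0: index 0
New edge 3->0: backward (u after v in old order)
Backward edge: old toposort is now invalid. Check if this creates a cycle.
Does 0 already reach 3? Reachable from 0: [0, 1, 2]. NO -> still a DAG (reorder needed).
Still a DAG? yes

Answer: yes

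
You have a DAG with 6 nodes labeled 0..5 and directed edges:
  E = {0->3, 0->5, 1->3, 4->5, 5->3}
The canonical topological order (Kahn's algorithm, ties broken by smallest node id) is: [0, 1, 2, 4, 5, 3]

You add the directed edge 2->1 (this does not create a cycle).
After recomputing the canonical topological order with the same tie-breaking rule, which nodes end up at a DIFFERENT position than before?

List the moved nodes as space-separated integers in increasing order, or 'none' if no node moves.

Answer: 1 2

Derivation:
Old toposort: [0, 1, 2, 4, 5, 3]
Added edge 2->1
Recompute Kahn (smallest-id tiebreak):
  initial in-degrees: [0, 1, 0, 3, 0, 2]
  ready (indeg=0): [0, 2, 4]
  pop 0: indeg[3]->2; indeg[5]->1 | ready=[2, 4] | order so far=[0]
  pop 2: indeg[1]->0 | ready=[1, 4] | order so far=[0, 2]
  pop 1: indeg[3]->1 | ready=[4] | order so far=[0, 2, 1]
  pop 4: indeg[5]->0 | ready=[5] | order so far=[0, 2, 1, 4]
  pop 5: indeg[3]->0 | ready=[3] | order so far=[0, 2, 1, 4, 5]
  pop 3: no out-edges | ready=[] | order so far=[0, 2, 1, 4, 5, 3]
New canonical toposort: [0, 2, 1, 4, 5, 3]
Compare positions:
  Node 0: index 0 -> 0 (same)
  Node 1: index 1 -> 2 (moved)
  Node 2: index 2 -> 1 (moved)
  Node 3: index 5 -> 5 (same)
  Node 4: index 3 -> 3 (same)
  Node 5: index 4 -> 4 (same)
Nodes that changed position: 1 2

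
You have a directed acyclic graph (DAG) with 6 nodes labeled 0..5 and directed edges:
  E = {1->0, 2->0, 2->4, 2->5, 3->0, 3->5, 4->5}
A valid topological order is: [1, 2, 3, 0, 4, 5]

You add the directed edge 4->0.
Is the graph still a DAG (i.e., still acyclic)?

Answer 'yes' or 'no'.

Answer: yes

Derivation:
Given toposort: [1, 2, 3, 0, 4, 5]
Position of 4: index 4; position of 0: index 3
New edge 4->0: backward (u after v in old order)
Backward edge: old toposort is now invalid. Check if this creates a cycle.
Does 0 already reach 4? Reachable from 0: [0]. NO -> still a DAG (reorder needed).
Still a DAG? yes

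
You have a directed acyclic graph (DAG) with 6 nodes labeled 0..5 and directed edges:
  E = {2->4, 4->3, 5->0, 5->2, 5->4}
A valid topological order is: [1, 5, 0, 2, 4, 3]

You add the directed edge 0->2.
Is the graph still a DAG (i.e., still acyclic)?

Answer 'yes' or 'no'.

Given toposort: [1, 5, 0, 2, 4, 3]
Position of 0: index 2; position of 2: index 3
New edge 0->2: forward
Forward edge: respects the existing order. Still a DAG, same toposort still valid.
Still a DAG? yes

Answer: yes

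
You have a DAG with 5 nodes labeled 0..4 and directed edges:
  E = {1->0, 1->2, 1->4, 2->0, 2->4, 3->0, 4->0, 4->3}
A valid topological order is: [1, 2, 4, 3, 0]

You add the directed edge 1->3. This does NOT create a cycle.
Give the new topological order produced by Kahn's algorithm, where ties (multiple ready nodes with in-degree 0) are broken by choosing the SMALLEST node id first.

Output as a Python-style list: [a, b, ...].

Old toposort: [1, 2, 4, 3, 0]
Added edge: 1->3
Position of 1 (0) < position of 3 (3). Old order still valid.
Run Kahn's algorithm (break ties by smallest node id):
  initial in-degrees: [4, 0, 1, 2, 2]
  ready (indeg=0): [1]
  pop 1: indeg[0]->3; indeg[2]->0; indeg[3]->1; indeg[4]->1 | ready=[2] | order so far=[1]
  pop 2: indeg[0]->2; indeg[4]->0 | ready=[4] | order so far=[1, 2]
  pop 4: indeg[0]->1; indeg[3]->0 | ready=[3] | order so far=[1, 2, 4]
  pop 3: indeg[0]->0 | ready=[0] | order so far=[1, 2, 4, 3]
  pop 0: no out-edges | ready=[] | order so far=[1, 2, 4, 3, 0]
  Result: [1, 2, 4, 3, 0]

Answer: [1, 2, 4, 3, 0]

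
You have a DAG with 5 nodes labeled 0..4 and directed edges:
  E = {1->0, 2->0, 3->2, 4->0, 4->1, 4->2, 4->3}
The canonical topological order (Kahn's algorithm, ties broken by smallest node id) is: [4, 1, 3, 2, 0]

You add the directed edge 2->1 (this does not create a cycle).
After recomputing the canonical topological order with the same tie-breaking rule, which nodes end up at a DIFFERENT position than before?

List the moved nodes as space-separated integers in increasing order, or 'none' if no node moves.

Answer: 1 2 3

Derivation:
Old toposort: [4, 1, 3, 2, 0]
Added edge 2->1
Recompute Kahn (smallest-id tiebreak):
  initial in-degrees: [3, 2, 2, 1, 0]
  ready (indeg=0): [4]
  pop 4: indeg[0]->2; indeg[1]->1; indeg[2]->1; indeg[3]->0 | ready=[3] | order so far=[4]
  pop 3: indeg[2]->0 | ready=[2] | order so far=[4, 3]
  pop 2: indeg[0]->1; indeg[1]->0 | ready=[1] | order so far=[4, 3, 2]
  pop 1: indeg[0]->0 | ready=[0] | order so far=[4, 3, 2, 1]
  pop 0: no out-edges | ready=[] | order so far=[4, 3, 2, 1, 0]
New canonical toposort: [4, 3, 2, 1, 0]
Compare positions:
  Node 0: index 4 -> 4 (same)
  Node 1: index 1 -> 3 (moved)
  Node 2: index 3 -> 2 (moved)
  Node 3: index 2 -> 1 (moved)
  Node 4: index 0 -> 0 (same)
Nodes that changed position: 1 2 3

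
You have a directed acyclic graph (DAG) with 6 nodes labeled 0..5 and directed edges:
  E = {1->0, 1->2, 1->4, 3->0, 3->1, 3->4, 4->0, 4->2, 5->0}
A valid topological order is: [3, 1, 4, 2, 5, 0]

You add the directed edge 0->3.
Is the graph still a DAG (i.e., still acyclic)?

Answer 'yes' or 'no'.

Given toposort: [3, 1, 4, 2, 5, 0]
Position of 0: index 5; position of 3: index 0
New edge 0->3: backward (u after v in old order)
Backward edge: old toposort is now invalid. Check if this creates a cycle.
Does 3 already reach 0? Reachable from 3: [0, 1, 2, 3, 4]. YES -> cycle!
Still a DAG? no

Answer: no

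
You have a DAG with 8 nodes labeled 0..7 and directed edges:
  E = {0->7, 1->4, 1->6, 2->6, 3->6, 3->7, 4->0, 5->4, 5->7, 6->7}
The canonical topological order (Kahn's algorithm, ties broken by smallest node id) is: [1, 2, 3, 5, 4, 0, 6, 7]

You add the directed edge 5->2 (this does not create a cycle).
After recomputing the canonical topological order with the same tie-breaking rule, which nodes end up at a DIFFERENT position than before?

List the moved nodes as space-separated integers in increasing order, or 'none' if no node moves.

Answer: 2 3 5

Derivation:
Old toposort: [1, 2, 3, 5, 4, 0, 6, 7]
Added edge 5->2
Recompute Kahn (smallest-id tiebreak):
  initial in-degrees: [1, 0, 1, 0, 2, 0, 3, 4]
  ready (indeg=0): [1, 3, 5]
  pop 1: indeg[4]->1; indeg[6]->2 | ready=[3, 5] | order so far=[1]
  pop 3: indeg[6]->1; indeg[7]->3 | ready=[5] | order so far=[1, 3]
  pop 5: indeg[2]->0; indeg[4]->0; indeg[7]->2 | ready=[2, 4] | order so far=[1, 3, 5]
  pop 2: indeg[6]->0 | ready=[4, 6] | order so far=[1, 3, 5, 2]
  pop 4: indeg[0]->0 | ready=[0, 6] | order so far=[1, 3, 5, 2, 4]
  pop 0: indeg[7]->1 | ready=[6] | order so far=[1, 3, 5, 2, 4, 0]
  pop 6: indeg[7]->0 | ready=[7] | order so far=[1, 3, 5, 2, 4, 0, 6]
  pop 7: no out-edges | ready=[] | order so far=[1, 3, 5, 2, 4, 0, 6, 7]
New canonical toposort: [1, 3, 5, 2, 4, 0, 6, 7]
Compare positions:
  Node 0: index 5 -> 5 (same)
  Node 1: index 0 -> 0 (same)
  Node 2: index 1 -> 3 (moved)
  Node 3: index 2 -> 1 (moved)
  Node 4: index 4 -> 4 (same)
  Node 5: index 3 -> 2 (moved)
  Node 6: index 6 -> 6 (same)
  Node 7: index 7 -> 7 (same)
Nodes that changed position: 2 3 5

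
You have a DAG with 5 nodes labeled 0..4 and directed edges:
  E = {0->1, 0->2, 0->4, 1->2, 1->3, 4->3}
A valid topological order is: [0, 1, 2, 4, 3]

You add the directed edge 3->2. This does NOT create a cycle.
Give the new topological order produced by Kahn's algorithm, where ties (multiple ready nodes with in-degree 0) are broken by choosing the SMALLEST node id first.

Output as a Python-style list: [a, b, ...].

Answer: [0, 1, 4, 3, 2]

Derivation:
Old toposort: [0, 1, 2, 4, 3]
Added edge: 3->2
Position of 3 (4) > position of 2 (2). Must reorder: 3 must now come before 2.
Run Kahn's algorithm (break ties by smallest node id):
  initial in-degrees: [0, 1, 3, 2, 1]
  ready (indeg=0): [0]
  pop 0: indeg[1]->0; indeg[2]->2; indeg[4]->0 | ready=[1, 4] | order so far=[0]
  pop 1: indeg[2]->1; indeg[3]->1 | ready=[4] | order so far=[0, 1]
  pop 4: indeg[3]->0 | ready=[3] | order so far=[0, 1, 4]
  pop 3: indeg[2]->0 | ready=[2] | order so far=[0, 1, 4, 3]
  pop 2: no out-edges | ready=[] | order so far=[0, 1, 4, 3, 2]
  Result: [0, 1, 4, 3, 2]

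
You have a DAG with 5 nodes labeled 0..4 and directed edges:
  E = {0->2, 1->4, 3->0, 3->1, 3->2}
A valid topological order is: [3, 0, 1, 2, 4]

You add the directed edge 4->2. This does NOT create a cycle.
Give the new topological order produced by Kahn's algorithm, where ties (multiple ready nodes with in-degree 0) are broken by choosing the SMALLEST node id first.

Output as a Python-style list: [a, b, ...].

Old toposort: [3, 0, 1, 2, 4]
Added edge: 4->2
Position of 4 (4) > position of 2 (3). Must reorder: 4 must now come before 2.
Run Kahn's algorithm (break ties by smallest node id):
  initial in-degrees: [1, 1, 3, 0, 1]
  ready (indeg=0): [3]
  pop 3: indeg[0]->0; indeg[1]->0; indeg[2]->2 | ready=[0, 1] | order so far=[3]
  pop 0: indeg[2]->1 | ready=[1] | order so far=[3, 0]
  pop 1: indeg[4]->0 | ready=[4] | order so far=[3, 0, 1]
  pop 4: indeg[2]->0 | ready=[2] | order so far=[3, 0, 1, 4]
  pop 2: no out-edges | ready=[] | order so far=[3, 0, 1, 4, 2]
  Result: [3, 0, 1, 4, 2]

Answer: [3, 0, 1, 4, 2]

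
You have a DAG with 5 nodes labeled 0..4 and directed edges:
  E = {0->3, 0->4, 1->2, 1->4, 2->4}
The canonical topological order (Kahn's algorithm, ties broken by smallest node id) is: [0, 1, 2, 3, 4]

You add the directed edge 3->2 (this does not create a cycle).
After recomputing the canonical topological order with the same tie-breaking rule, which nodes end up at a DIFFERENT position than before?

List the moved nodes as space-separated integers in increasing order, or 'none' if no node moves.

Old toposort: [0, 1, 2, 3, 4]
Added edge 3->2
Recompute Kahn (smallest-id tiebreak):
  initial in-degrees: [0, 0, 2, 1, 3]
  ready (indeg=0): [0, 1]
  pop 0: indeg[3]->0; indeg[4]->2 | ready=[1, 3] | order so far=[0]
  pop 1: indeg[2]->1; indeg[4]->1 | ready=[3] | order so far=[0, 1]
  pop 3: indeg[2]->0 | ready=[2] | order so far=[0, 1, 3]
  pop 2: indeg[4]->0 | ready=[4] | order so far=[0, 1, 3, 2]
  pop 4: no out-edges | ready=[] | order so far=[0, 1, 3, 2, 4]
New canonical toposort: [0, 1, 3, 2, 4]
Compare positions:
  Node 0: index 0 -> 0 (same)
  Node 1: index 1 -> 1 (same)
  Node 2: index 2 -> 3 (moved)
  Node 3: index 3 -> 2 (moved)
  Node 4: index 4 -> 4 (same)
Nodes that changed position: 2 3

Answer: 2 3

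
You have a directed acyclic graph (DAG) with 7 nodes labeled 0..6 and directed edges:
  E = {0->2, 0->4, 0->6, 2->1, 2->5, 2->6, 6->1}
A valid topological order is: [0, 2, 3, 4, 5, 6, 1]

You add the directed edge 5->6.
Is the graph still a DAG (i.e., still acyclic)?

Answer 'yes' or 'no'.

Given toposort: [0, 2, 3, 4, 5, 6, 1]
Position of 5: index 4; position of 6: index 5
New edge 5->6: forward
Forward edge: respects the existing order. Still a DAG, same toposort still valid.
Still a DAG? yes

Answer: yes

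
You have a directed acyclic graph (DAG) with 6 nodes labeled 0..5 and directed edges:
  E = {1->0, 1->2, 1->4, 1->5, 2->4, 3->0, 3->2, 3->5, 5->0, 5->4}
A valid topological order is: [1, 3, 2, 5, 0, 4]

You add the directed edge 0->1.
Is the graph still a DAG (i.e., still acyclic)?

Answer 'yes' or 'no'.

Answer: no

Derivation:
Given toposort: [1, 3, 2, 5, 0, 4]
Position of 0: index 4; position of 1: index 0
New edge 0->1: backward (u after v in old order)
Backward edge: old toposort is now invalid. Check if this creates a cycle.
Does 1 already reach 0? Reachable from 1: [0, 1, 2, 4, 5]. YES -> cycle!
Still a DAG? no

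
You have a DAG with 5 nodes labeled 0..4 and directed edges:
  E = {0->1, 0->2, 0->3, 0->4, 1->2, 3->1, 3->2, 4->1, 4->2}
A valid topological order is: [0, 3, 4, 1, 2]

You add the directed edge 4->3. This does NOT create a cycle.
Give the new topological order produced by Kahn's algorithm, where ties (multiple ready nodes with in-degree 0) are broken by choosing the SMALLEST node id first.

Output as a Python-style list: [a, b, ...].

Old toposort: [0, 3, 4, 1, 2]
Added edge: 4->3
Position of 4 (2) > position of 3 (1). Must reorder: 4 must now come before 3.
Run Kahn's algorithm (break ties by smallest node id):
  initial in-degrees: [0, 3, 4, 2, 1]
  ready (indeg=0): [0]
  pop 0: indeg[1]->2; indeg[2]->3; indeg[3]->1; indeg[4]->0 | ready=[4] | order so far=[0]
  pop 4: indeg[1]->1; indeg[2]->2; indeg[3]->0 | ready=[3] | order so far=[0, 4]
  pop 3: indeg[1]->0; indeg[2]->1 | ready=[1] | order so far=[0, 4, 3]
  pop 1: indeg[2]->0 | ready=[2] | order so far=[0, 4, 3, 1]
  pop 2: no out-edges | ready=[] | order so far=[0, 4, 3, 1, 2]
  Result: [0, 4, 3, 1, 2]

Answer: [0, 4, 3, 1, 2]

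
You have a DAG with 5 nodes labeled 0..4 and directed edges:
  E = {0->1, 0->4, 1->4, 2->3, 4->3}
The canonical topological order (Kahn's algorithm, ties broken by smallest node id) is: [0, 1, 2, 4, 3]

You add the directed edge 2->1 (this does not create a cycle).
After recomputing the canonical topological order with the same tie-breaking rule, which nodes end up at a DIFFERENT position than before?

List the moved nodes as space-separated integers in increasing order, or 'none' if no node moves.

Old toposort: [0, 1, 2, 4, 3]
Added edge 2->1
Recompute Kahn (smallest-id tiebreak):
  initial in-degrees: [0, 2, 0, 2, 2]
  ready (indeg=0): [0, 2]
  pop 0: indeg[1]->1; indeg[4]->1 | ready=[2] | order so far=[0]
  pop 2: indeg[1]->0; indeg[3]->1 | ready=[1] | order so far=[0, 2]
  pop 1: indeg[4]->0 | ready=[4] | order so far=[0, 2, 1]
  pop 4: indeg[3]->0 | ready=[3] | order so far=[0, 2, 1, 4]
  pop 3: no out-edges | ready=[] | order so far=[0, 2, 1, 4, 3]
New canonical toposort: [0, 2, 1, 4, 3]
Compare positions:
  Node 0: index 0 -> 0 (same)
  Node 1: index 1 -> 2 (moved)
  Node 2: index 2 -> 1 (moved)
  Node 3: index 4 -> 4 (same)
  Node 4: index 3 -> 3 (same)
Nodes that changed position: 1 2

Answer: 1 2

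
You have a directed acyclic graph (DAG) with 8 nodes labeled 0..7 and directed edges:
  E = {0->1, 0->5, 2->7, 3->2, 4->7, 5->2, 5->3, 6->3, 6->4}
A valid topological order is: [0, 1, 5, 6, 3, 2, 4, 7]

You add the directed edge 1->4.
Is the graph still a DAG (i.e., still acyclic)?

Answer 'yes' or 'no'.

Answer: yes

Derivation:
Given toposort: [0, 1, 5, 6, 3, 2, 4, 7]
Position of 1: index 1; position of 4: index 6
New edge 1->4: forward
Forward edge: respects the existing order. Still a DAG, same toposort still valid.
Still a DAG? yes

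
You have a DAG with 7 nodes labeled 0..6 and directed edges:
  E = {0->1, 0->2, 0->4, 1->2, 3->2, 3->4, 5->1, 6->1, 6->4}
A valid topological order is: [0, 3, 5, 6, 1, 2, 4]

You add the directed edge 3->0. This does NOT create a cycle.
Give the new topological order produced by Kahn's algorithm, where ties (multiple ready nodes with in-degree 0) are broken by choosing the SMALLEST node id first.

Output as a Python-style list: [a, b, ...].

Answer: [3, 0, 5, 6, 1, 2, 4]

Derivation:
Old toposort: [0, 3, 5, 6, 1, 2, 4]
Added edge: 3->0
Position of 3 (1) > position of 0 (0). Must reorder: 3 must now come before 0.
Run Kahn's algorithm (break ties by smallest node id):
  initial in-degrees: [1, 3, 3, 0, 3, 0, 0]
  ready (indeg=0): [3, 5, 6]
  pop 3: indeg[0]->0; indeg[2]->2; indeg[4]->2 | ready=[0, 5, 6] | order so far=[3]
  pop 0: indeg[1]->2; indeg[2]->1; indeg[4]->1 | ready=[5, 6] | order so far=[3, 0]
  pop 5: indeg[1]->1 | ready=[6] | order so far=[3, 0, 5]
  pop 6: indeg[1]->0; indeg[4]->0 | ready=[1, 4] | order so far=[3, 0, 5, 6]
  pop 1: indeg[2]->0 | ready=[2, 4] | order so far=[3, 0, 5, 6, 1]
  pop 2: no out-edges | ready=[4] | order so far=[3, 0, 5, 6, 1, 2]
  pop 4: no out-edges | ready=[] | order so far=[3, 0, 5, 6, 1, 2, 4]
  Result: [3, 0, 5, 6, 1, 2, 4]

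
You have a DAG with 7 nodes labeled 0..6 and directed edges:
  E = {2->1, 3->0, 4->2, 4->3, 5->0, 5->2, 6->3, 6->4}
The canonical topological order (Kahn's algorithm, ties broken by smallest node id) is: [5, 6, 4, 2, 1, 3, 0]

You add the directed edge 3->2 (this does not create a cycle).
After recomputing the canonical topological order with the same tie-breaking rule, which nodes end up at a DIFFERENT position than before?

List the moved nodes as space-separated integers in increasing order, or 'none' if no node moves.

Answer: 0 1 2 3

Derivation:
Old toposort: [5, 6, 4, 2, 1, 3, 0]
Added edge 3->2
Recompute Kahn (smallest-id tiebreak):
  initial in-degrees: [2, 1, 3, 2, 1, 0, 0]
  ready (indeg=0): [5, 6]
  pop 5: indeg[0]->1; indeg[2]->2 | ready=[6] | order so far=[5]
  pop 6: indeg[3]->1; indeg[4]->0 | ready=[4] | order so far=[5, 6]
  pop 4: indeg[2]->1; indeg[3]->0 | ready=[3] | order so far=[5, 6, 4]
  pop 3: indeg[0]->0; indeg[2]->0 | ready=[0, 2] | order so far=[5, 6, 4, 3]
  pop 0: no out-edges | ready=[2] | order so far=[5, 6, 4, 3, 0]
  pop 2: indeg[1]->0 | ready=[1] | order so far=[5, 6, 4, 3, 0, 2]
  pop 1: no out-edges | ready=[] | order so far=[5, 6, 4, 3, 0, 2, 1]
New canonical toposort: [5, 6, 4, 3, 0, 2, 1]
Compare positions:
  Node 0: index 6 -> 4 (moved)
  Node 1: index 4 -> 6 (moved)
  Node 2: index 3 -> 5 (moved)
  Node 3: index 5 -> 3 (moved)
  Node 4: index 2 -> 2 (same)
  Node 5: index 0 -> 0 (same)
  Node 6: index 1 -> 1 (same)
Nodes that changed position: 0 1 2 3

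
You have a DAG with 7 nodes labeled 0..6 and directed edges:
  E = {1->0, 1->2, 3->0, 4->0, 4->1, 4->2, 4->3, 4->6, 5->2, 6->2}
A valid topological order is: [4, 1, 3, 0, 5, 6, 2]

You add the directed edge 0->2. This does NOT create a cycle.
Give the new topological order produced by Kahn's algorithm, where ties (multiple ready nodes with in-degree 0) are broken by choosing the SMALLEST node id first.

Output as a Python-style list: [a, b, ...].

Old toposort: [4, 1, 3, 0, 5, 6, 2]
Added edge: 0->2
Position of 0 (3) < position of 2 (6). Old order still valid.
Run Kahn's algorithm (break ties by smallest node id):
  initial in-degrees: [3, 1, 5, 1, 0, 0, 1]
  ready (indeg=0): [4, 5]
  pop 4: indeg[0]->2; indeg[1]->0; indeg[2]->4; indeg[3]->0; indeg[6]->0 | ready=[1, 3, 5, 6] | order so far=[4]
  pop 1: indeg[0]->1; indeg[2]->3 | ready=[3, 5, 6] | order so far=[4, 1]
  pop 3: indeg[0]->0 | ready=[0, 5, 6] | order so far=[4, 1, 3]
  pop 0: indeg[2]->2 | ready=[5, 6] | order so far=[4, 1, 3, 0]
  pop 5: indeg[2]->1 | ready=[6] | order so far=[4, 1, 3, 0, 5]
  pop 6: indeg[2]->0 | ready=[2] | order so far=[4, 1, 3, 0, 5, 6]
  pop 2: no out-edges | ready=[] | order so far=[4, 1, 3, 0, 5, 6, 2]
  Result: [4, 1, 3, 0, 5, 6, 2]

Answer: [4, 1, 3, 0, 5, 6, 2]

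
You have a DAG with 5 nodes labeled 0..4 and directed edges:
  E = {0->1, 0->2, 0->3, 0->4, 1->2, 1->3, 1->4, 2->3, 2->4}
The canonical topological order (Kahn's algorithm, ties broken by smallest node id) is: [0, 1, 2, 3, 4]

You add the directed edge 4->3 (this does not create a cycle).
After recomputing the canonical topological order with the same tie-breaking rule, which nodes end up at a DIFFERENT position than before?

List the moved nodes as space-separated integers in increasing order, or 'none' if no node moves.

Old toposort: [0, 1, 2, 3, 4]
Added edge 4->3
Recompute Kahn (smallest-id tiebreak):
  initial in-degrees: [0, 1, 2, 4, 3]
  ready (indeg=0): [0]
  pop 0: indeg[1]->0; indeg[2]->1; indeg[3]->3; indeg[4]->2 | ready=[1] | order so far=[0]
  pop 1: indeg[2]->0; indeg[3]->2; indeg[4]->1 | ready=[2] | order so far=[0, 1]
  pop 2: indeg[3]->1; indeg[4]->0 | ready=[4] | order so far=[0, 1, 2]
  pop 4: indeg[3]->0 | ready=[3] | order so far=[0, 1, 2, 4]
  pop 3: no out-edges | ready=[] | order so far=[0, 1, 2, 4, 3]
New canonical toposort: [0, 1, 2, 4, 3]
Compare positions:
  Node 0: index 0 -> 0 (same)
  Node 1: index 1 -> 1 (same)
  Node 2: index 2 -> 2 (same)
  Node 3: index 3 -> 4 (moved)
  Node 4: index 4 -> 3 (moved)
Nodes that changed position: 3 4

Answer: 3 4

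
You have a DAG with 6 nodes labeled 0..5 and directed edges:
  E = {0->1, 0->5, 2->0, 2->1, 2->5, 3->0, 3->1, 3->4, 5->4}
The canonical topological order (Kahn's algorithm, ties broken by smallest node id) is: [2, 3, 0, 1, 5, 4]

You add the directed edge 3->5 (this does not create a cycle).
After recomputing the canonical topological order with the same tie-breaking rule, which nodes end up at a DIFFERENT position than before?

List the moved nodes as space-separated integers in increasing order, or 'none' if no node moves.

Old toposort: [2, 3, 0, 1, 5, 4]
Added edge 3->5
Recompute Kahn (smallest-id tiebreak):
  initial in-degrees: [2, 3, 0, 0, 2, 3]
  ready (indeg=0): [2, 3]
  pop 2: indeg[0]->1; indeg[1]->2; indeg[5]->2 | ready=[3] | order so far=[2]
  pop 3: indeg[0]->0; indeg[1]->1; indeg[4]->1; indeg[5]->1 | ready=[0] | order so far=[2, 3]
  pop 0: indeg[1]->0; indeg[5]->0 | ready=[1, 5] | order so far=[2, 3, 0]
  pop 1: no out-edges | ready=[5] | order so far=[2, 3, 0, 1]
  pop 5: indeg[4]->0 | ready=[4] | order so far=[2, 3, 0, 1, 5]
  pop 4: no out-edges | ready=[] | order so far=[2, 3, 0, 1, 5, 4]
New canonical toposort: [2, 3, 0, 1, 5, 4]
Compare positions:
  Node 0: index 2 -> 2 (same)
  Node 1: index 3 -> 3 (same)
  Node 2: index 0 -> 0 (same)
  Node 3: index 1 -> 1 (same)
  Node 4: index 5 -> 5 (same)
  Node 5: index 4 -> 4 (same)
Nodes that changed position: none

Answer: none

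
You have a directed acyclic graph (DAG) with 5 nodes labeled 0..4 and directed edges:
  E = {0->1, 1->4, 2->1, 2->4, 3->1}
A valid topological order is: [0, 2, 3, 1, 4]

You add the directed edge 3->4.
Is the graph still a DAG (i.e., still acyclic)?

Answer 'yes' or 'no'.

Answer: yes

Derivation:
Given toposort: [0, 2, 3, 1, 4]
Position of 3: index 2; position of 4: index 4
New edge 3->4: forward
Forward edge: respects the existing order. Still a DAG, same toposort still valid.
Still a DAG? yes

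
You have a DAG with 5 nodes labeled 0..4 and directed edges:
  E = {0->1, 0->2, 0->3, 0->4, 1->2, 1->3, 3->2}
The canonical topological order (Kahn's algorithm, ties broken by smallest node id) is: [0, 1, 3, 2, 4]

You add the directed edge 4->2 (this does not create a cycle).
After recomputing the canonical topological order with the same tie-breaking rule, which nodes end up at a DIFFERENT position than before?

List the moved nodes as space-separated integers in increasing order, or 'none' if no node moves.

Old toposort: [0, 1, 3, 2, 4]
Added edge 4->2
Recompute Kahn (smallest-id tiebreak):
  initial in-degrees: [0, 1, 4, 2, 1]
  ready (indeg=0): [0]
  pop 0: indeg[1]->0; indeg[2]->3; indeg[3]->1; indeg[4]->0 | ready=[1, 4] | order so far=[0]
  pop 1: indeg[2]->2; indeg[3]->0 | ready=[3, 4] | order so far=[0, 1]
  pop 3: indeg[2]->1 | ready=[4] | order so far=[0, 1, 3]
  pop 4: indeg[2]->0 | ready=[2] | order so far=[0, 1, 3, 4]
  pop 2: no out-edges | ready=[] | order so far=[0, 1, 3, 4, 2]
New canonical toposort: [0, 1, 3, 4, 2]
Compare positions:
  Node 0: index 0 -> 0 (same)
  Node 1: index 1 -> 1 (same)
  Node 2: index 3 -> 4 (moved)
  Node 3: index 2 -> 2 (same)
  Node 4: index 4 -> 3 (moved)
Nodes that changed position: 2 4

Answer: 2 4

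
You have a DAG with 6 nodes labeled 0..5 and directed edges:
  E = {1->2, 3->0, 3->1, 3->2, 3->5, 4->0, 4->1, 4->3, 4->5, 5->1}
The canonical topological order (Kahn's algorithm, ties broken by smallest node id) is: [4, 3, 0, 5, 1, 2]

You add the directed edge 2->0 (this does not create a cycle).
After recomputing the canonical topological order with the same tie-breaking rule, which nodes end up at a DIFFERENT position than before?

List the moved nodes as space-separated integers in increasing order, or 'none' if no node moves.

Old toposort: [4, 3, 0, 5, 1, 2]
Added edge 2->0
Recompute Kahn (smallest-id tiebreak):
  initial in-degrees: [3, 3, 2, 1, 0, 2]
  ready (indeg=0): [4]
  pop 4: indeg[0]->2; indeg[1]->2; indeg[3]->0; indeg[5]->1 | ready=[3] | order so far=[4]
  pop 3: indeg[0]->1; indeg[1]->1; indeg[2]->1; indeg[5]->0 | ready=[5] | order so far=[4, 3]
  pop 5: indeg[1]->0 | ready=[1] | order so far=[4, 3, 5]
  pop 1: indeg[2]->0 | ready=[2] | order so far=[4, 3, 5, 1]
  pop 2: indeg[0]->0 | ready=[0] | order so far=[4, 3, 5, 1, 2]
  pop 0: no out-edges | ready=[] | order so far=[4, 3, 5, 1, 2, 0]
New canonical toposort: [4, 3, 5, 1, 2, 0]
Compare positions:
  Node 0: index 2 -> 5 (moved)
  Node 1: index 4 -> 3 (moved)
  Node 2: index 5 -> 4 (moved)
  Node 3: index 1 -> 1 (same)
  Node 4: index 0 -> 0 (same)
  Node 5: index 3 -> 2 (moved)
Nodes that changed position: 0 1 2 5

Answer: 0 1 2 5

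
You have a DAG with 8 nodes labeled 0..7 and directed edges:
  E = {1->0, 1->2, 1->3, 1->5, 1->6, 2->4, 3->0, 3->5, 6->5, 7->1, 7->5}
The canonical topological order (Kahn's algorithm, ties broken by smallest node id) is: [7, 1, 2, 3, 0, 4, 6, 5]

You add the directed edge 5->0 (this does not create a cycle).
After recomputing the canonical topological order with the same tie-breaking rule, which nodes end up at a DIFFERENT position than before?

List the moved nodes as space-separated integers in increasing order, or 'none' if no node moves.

Answer: 0 4 5 6

Derivation:
Old toposort: [7, 1, 2, 3, 0, 4, 6, 5]
Added edge 5->0
Recompute Kahn (smallest-id tiebreak):
  initial in-degrees: [3, 1, 1, 1, 1, 4, 1, 0]
  ready (indeg=0): [7]
  pop 7: indeg[1]->0; indeg[5]->3 | ready=[1] | order so far=[7]
  pop 1: indeg[0]->2; indeg[2]->0; indeg[3]->0; indeg[5]->2; indeg[6]->0 | ready=[2, 3, 6] | order so far=[7, 1]
  pop 2: indeg[4]->0 | ready=[3, 4, 6] | order so far=[7, 1, 2]
  pop 3: indeg[0]->1; indeg[5]->1 | ready=[4, 6] | order so far=[7, 1, 2, 3]
  pop 4: no out-edges | ready=[6] | order so far=[7, 1, 2, 3, 4]
  pop 6: indeg[5]->0 | ready=[5] | order so far=[7, 1, 2, 3, 4, 6]
  pop 5: indeg[0]->0 | ready=[0] | order so far=[7, 1, 2, 3, 4, 6, 5]
  pop 0: no out-edges | ready=[] | order so far=[7, 1, 2, 3, 4, 6, 5, 0]
New canonical toposort: [7, 1, 2, 3, 4, 6, 5, 0]
Compare positions:
  Node 0: index 4 -> 7 (moved)
  Node 1: index 1 -> 1 (same)
  Node 2: index 2 -> 2 (same)
  Node 3: index 3 -> 3 (same)
  Node 4: index 5 -> 4 (moved)
  Node 5: index 7 -> 6 (moved)
  Node 6: index 6 -> 5 (moved)
  Node 7: index 0 -> 0 (same)
Nodes that changed position: 0 4 5 6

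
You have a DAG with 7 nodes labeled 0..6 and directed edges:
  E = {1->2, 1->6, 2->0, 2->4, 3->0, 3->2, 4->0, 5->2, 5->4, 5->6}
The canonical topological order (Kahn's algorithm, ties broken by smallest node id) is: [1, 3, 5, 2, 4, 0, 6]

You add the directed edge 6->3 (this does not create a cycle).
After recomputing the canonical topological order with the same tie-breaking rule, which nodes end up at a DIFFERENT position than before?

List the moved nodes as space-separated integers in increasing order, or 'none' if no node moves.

Answer: 0 2 3 4 5 6

Derivation:
Old toposort: [1, 3, 5, 2, 4, 0, 6]
Added edge 6->3
Recompute Kahn (smallest-id tiebreak):
  initial in-degrees: [3, 0, 3, 1, 2, 0, 2]
  ready (indeg=0): [1, 5]
  pop 1: indeg[2]->2; indeg[6]->1 | ready=[5] | order so far=[1]
  pop 5: indeg[2]->1; indeg[4]->1; indeg[6]->0 | ready=[6] | order so far=[1, 5]
  pop 6: indeg[3]->0 | ready=[3] | order so far=[1, 5, 6]
  pop 3: indeg[0]->2; indeg[2]->0 | ready=[2] | order so far=[1, 5, 6, 3]
  pop 2: indeg[0]->1; indeg[4]->0 | ready=[4] | order so far=[1, 5, 6, 3, 2]
  pop 4: indeg[0]->0 | ready=[0] | order so far=[1, 5, 6, 3, 2, 4]
  pop 0: no out-edges | ready=[] | order so far=[1, 5, 6, 3, 2, 4, 0]
New canonical toposort: [1, 5, 6, 3, 2, 4, 0]
Compare positions:
  Node 0: index 5 -> 6 (moved)
  Node 1: index 0 -> 0 (same)
  Node 2: index 3 -> 4 (moved)
  Node 3: index 1 -> 3 (moved)
  Node 4: index 4 -> 5 (moved)
  Node 5: index 2 -> 1 (moved)
  Node 6: index 6 -> 2 (moved)
Nodes that changed position: 0 2 3 4 5 6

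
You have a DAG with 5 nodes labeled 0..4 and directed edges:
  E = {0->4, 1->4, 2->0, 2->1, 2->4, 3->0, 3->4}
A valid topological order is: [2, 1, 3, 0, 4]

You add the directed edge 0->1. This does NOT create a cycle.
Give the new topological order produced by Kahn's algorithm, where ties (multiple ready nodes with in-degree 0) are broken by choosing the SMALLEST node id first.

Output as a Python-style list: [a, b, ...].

Answer: [2, 3, 0, 1, 4]

Derivation:
Old toposort: [2, 1, 3, 0, 4]
Added edge: 0->1
Position of 0 (3) > position of 1 (1). Must reorder: 0 must now come before 1.
Run Kahn's algorithm (break ties by smallest node id):
  initial in-degrees: [2, 2, 0, 0, 4]
  ready (indeg=0): [2, 3]
  pop 2: indeg[0]->1; indeg[1]->1; indeg[4]->3 | ready=[3] | order so far=[2]
  pop 3: indeg[0]->0; indeg[4]->2 | ready=[0] | order so far=[2, 3]
  pop 0: indeg[1]->0; indeg[4]->1 | ready=[1] | order so far=[2, 3, 0]
  pop 1: indeg[4]->0 | ready=[4] | order so far=[2, 3, 0, 1]
  pop 4: no out-edges | ready=[] | order so far=[2, 3, 0, 1, 4]
  Result: [2, 3, 0, 1, 4]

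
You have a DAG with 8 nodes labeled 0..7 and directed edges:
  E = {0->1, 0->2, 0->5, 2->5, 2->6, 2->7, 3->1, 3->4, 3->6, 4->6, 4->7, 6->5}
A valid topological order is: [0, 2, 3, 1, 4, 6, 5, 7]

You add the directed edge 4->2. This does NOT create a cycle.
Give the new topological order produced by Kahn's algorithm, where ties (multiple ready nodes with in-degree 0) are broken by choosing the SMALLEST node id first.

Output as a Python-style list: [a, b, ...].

Old toposort: [0, 2, 3, 1, 4, 6, 5, 7]
Added edge: 4->2
Position of 4 (4) > position of 2 (1). Must reorder: 4 must now come before 2.
Run Kahn's algorithm (break ties by smallest node id):
  initial in-degrees: [0, 2, 2, 0, 1, 3, 3, 2]
  ready (indeg=0): [0, 3]
  pop 0: indeg[1]->1; indeg[2]->1; indeg[5]->2 | ready=[3] | order so far=[0]
  pop 3: indeg[1]->0; indeg[4]->0; indeg[6]->2 | ready=[1, 4] | order so far=[0, 3]
  pop 1: no out-edges | ready=[4] | order so far=[0, 3, 1]
  pop 4: indeg[2]->0; indeg[6]->1; indeg[7]->1 | ready=[2] | order so far=[0, 3, 1, 4]
  pop 2: indeg[5]->1; indeg[6]->0; indeg[7]->0 | ready=[6, 7] | order so far=[0, 3, 1, 4, 2]
  pop 6: indeg[5]->0 | ready=[5, 7] | order so far=[0, 3, 1, 4, 2, 6]
  pop 5: no out-edges | ready=[7] | order so far=[0, 3, 1, 4, 2, 6, 5]
  pop 7: no out-edges | ready=[] | order so far=[0, 3, 1, 4, 2, 6, 5, 7]
  Result: [0, 3, 1, 4, 2, 6, 5, 7]

Answer: [0, 3, 1, 4, 2, 6, 5, 7]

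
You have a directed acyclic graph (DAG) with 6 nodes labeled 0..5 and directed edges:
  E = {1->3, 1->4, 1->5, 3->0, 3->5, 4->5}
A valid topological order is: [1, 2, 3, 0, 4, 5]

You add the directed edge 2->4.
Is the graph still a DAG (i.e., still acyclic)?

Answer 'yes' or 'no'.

Answer: yes

Derivation:
Given toposort: [1, 2, 3, 0, 4, 5]
Position of 2: index 1; position of 4: index 4
New edge 2->4: forward
Forward edge: respects the existing order. Still a DAG, same toposort still valid.
Still a DAG? yes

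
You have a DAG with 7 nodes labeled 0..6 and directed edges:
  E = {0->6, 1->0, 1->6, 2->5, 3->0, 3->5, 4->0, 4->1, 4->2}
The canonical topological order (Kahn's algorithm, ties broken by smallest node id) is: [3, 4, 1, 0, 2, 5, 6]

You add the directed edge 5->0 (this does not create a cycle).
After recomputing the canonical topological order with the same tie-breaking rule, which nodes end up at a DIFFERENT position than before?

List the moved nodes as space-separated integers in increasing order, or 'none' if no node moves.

Old toposort: [3, 4, 1, 0, 2, 5, 6]
Added edge 5->0
Recompute Kahn (smallest-id tiebreak):
  initial in-degrees: [4, 1, 1, 0, 0, 2, 2]
  ready (indeg=0): [3, 4]
  pop 3: indeg[0]->3; indeg[5]->1 | ready=[4] | order so far=[3]
  pop 4: indeg[0]->2; indeg[1]->0; indeg[2]->0 | ready=[1, 2] | order so far=[3, 4]
  pop 1: indeg[0]->1; indeg[6]->1 | ready=[2] | order so far=[3, 4, 1]
  pop 2: indeg[5]->0 | ready=[5] | order so far=[3, 4, 1, 2]
  pop 5: indeg[0]->0 | ready=[0] | order so far=[3, 4, 1, 2, 5]
  pop 0: indeg[6]->0 | ready=[6] | order so far=[3, 4, 1, 2, 5, 0]
  pop 6: no out-edges | ready=[] | order so far=[3, 4, 1, 2, 5, 0, 6]
New canonical toposort: [3, 4, 1, 2, 5, 0, 6]
Compare positions:
  Node 0: index 3 -> 5 (moved)
  Node 1: index 2 -> 2 (same)
  Node 2: index 4 -> 3 (moved)
  Node 3: index 0 -> 0 (same)
  Node 4: index 1 -> 1 (same)
  Node 5: index 5 -> 4 (moved)
  Node 6: index 6 -> 6 (same)
Nodes that changed position: 0 2 5

Answer: 0 2 5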